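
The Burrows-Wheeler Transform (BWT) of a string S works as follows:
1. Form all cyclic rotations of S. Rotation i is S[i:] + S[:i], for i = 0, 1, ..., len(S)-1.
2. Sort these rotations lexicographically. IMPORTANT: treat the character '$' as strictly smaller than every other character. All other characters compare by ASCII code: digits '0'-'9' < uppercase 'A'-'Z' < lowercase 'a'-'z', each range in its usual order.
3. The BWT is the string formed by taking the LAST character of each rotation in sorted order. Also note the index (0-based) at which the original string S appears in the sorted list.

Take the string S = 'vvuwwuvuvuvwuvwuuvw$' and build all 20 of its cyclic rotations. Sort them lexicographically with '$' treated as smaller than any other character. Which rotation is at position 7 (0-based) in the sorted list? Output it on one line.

Answer: uwwuvuvuvwuvwuuvw$vv

Derivation:
All 20 rotations (rotation i = S[i:]+S[:i]):
  rot[0] = vvuwwuvuvuvwuvwuuvw$
  rot[1] = vuwwuvuvuvwuvwuuvw$v
  rot[2] = uwwuvuvuvwuvwuuvw$vv
  rot[3] = wwuvuvuvwuvwuuvw$vvu
  rot[4] = wuvuvuvwuvwuuvw$vvuw
  rot[5] = uvuvuvwuvwuuvw$vvuww
  rot[6] = vuvuvwuvwuuvw$vvuwwu
  rot[7] = uvuvwuvwuuvw$vvuwwuv
  rot[8] = vuvwuvwuuvw$vvuwwuvu
  rot[9] = uvwuvwuuvw$vvuwwuvuv
  rot[10] = vwuvwuuvw$vvuwwuvuvu
  rot[11] = wuvwuuvw$vvuwwuvuvuv
  rot[12] = uvwuuvw$vvuwwuvuvuvw
  rot[13] = vwuuvw$vvuwwuvuvuvwu
  rot[14] = wuuvw$vvuwwuvuvuvwuv
  rot[15] = uuvw$vvuwwuvuvuvwuvw
  rot[16] = uvw$vvuwwuvuvuvwuvwu
  rot[17] = vw$vvuwwuvuvuvwuvwuu
  rot[18] = w$vvuwwuvuvuvwuvwuuv
  rot[19] = $vvuwwuvuvuvwuvwuuvw
Sorted (with $ < everything):
  sorted[0] = $vvuwwuvuvuvwuvwuuvw
  sorted[1] = uuvw$vvuwwuvuvuvwuvw
  sorted[2] = uvuvuvwuvwuuvw$vvuww
  sorted[3] = uvuvwuvwuuvw$vvuwwuv
  sorted[4] = uvw$vvuwwuvuvuvwuvwu
  sorted[5] = uvwuuvw$vvuwwuvuvuvw
  sorted[6] = uvwuvwuuvw$vvuwwuvuv
  sorted[7] = uwwuvuvuvwuvwuuvw$vv
  sorted[8] = vuvuvwuvwuuvw$vvuwwu
  sorted[9] = vuvwuvwuuvw$vvuwwuvu
  sorted[10] = vuwwuvuvuvwuvwuuvw$v
  sorted[11] = vvuwwuvuvuvwuvwuuvw$
  sorted[12] = vw$vvuwwuvuvuvwuvwuu
  sorted[13] = vwuuvw$vvuwwuvuvuvwu
  sorted[14] = vwuvwuuvw$vvuwwuvuvu
  sorted[15] = w$vvuwwuvuvuvwuvwuuv
  sorted[16] = wuuvw$vvuwwuvuvuvwuv
  sorted[17] = wuvuvuvwuvwuuvw$vvuw
  sorted[18] = wuvwuuvw$vvuwwuvuvuv
  sorted[19] = wwuvuvuvwuvwuuvw$vvu
sorted[7] = uwwuvuvuvwuvwuuvw$vv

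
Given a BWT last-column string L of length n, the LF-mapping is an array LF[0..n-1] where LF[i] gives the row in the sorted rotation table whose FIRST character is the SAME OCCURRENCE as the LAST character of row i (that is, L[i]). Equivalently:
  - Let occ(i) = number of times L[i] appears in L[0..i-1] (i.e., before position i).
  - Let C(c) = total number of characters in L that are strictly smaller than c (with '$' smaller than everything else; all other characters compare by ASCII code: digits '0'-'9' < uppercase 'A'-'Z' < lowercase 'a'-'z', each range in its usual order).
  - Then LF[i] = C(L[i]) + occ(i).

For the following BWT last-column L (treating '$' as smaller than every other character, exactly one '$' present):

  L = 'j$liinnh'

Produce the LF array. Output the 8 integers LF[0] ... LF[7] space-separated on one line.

Char counts: '$':1, 'h':1, 'i':2, 'j':1, 'l':1, 'n':2
C (first-col start): C('$')=0, C('h')=1, C('i')=2, C('j')=4, C('l')=5, C('n')=6
L[0]='j': occ=0, LF[0]=C('j')+0=4+0=4
L[1]='$': occ=0, LF[1]=C('$')+0=0+0=0
L[2]='l': occ=0, LF[2]=C('l')+0=5+0=5
L[3]='i': occ=0, LF[3]=C('i')+0=2+0=2
L[4]='i': occ=1, LF[4]=C('i')+1=2+1=3
L[5]='n': occ=0, LF[5]=C('n')+0=6+0=6
L[6]='n': occ=1, LF[6]=C('n')+1=6+1=7
L[7]='h': occ=0, LF[7]=C('h')+0=1+0=1

Answer: 4 0 5 2 3 6 7 1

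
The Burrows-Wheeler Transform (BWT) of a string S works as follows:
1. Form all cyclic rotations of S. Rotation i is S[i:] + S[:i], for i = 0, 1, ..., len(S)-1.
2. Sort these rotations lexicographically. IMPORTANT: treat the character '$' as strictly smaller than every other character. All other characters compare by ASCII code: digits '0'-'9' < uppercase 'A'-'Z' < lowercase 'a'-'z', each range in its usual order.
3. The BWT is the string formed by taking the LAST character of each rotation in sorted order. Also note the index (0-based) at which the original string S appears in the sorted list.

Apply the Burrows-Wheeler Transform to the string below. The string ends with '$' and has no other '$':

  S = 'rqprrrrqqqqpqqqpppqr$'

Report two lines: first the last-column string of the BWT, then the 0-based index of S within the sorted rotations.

Answer: rqpqpqqqrqqpqrpq$rrrp
16

Derivation:
All 21 rotations (rotation i = S[i:]+S[:i]):
  rot[0] = rqprrrrqqqqpqqqpppqr$
  rot[1] = qprrrrqqqqpqqqpppqr$r
  rot[2] = prrrrqqqqpqqqpppqr$rq
  rot[3] = rrrrqqqqpqqqpppqr$rqp
  rot[4] = rrrqqqqpqqqpppqr$rqpr
  rot[5] = rrqqqqpqqqpppqr$rqprr
  rot[6] = rqqqqpqqqpppqr$rqprrr
  rot[7] = qqqqpqqqpppqr$rqprrrr
  rot[8] = qqqpqqqpppqr$rqprrrrq
  rot[9] = qqpqqqpppqr$rqprrrrqq
  rot[10] = qpqqqpppqr$rqprrrrqqq
  rot[11] = pqqqpppqr$rqprrrrqqqq
  rot[12] = qqqpppqr$rqprrrrqqqqp
  rot[13] = qqpppqr$rqprrrrqqqqpq
  rot[14] = qpppqr$rqprrrrqqqqpqq
  rot[15] = pppqr$rqprrrrqqqqpqqq
  rot[16] = ppqr$rqprrrrqqqqpqqqp
  rot[17] = pqr$rqprrrrqqqqpqqqpp
  rot[18] = qr$rqprrrrqqqqpqqqppp
  rot[19] = r$rqprrrrqqqqpqqqpppq
  rot[20] = $rqprrrrqqqqpqqqpppqr
Sorted (with $ < everything):
  sorted[0] = $rqprrrrqqqqpqqqpppqr  (last char: 'r')
  sorted[1] = pppqr$rqprrrrqqqqpqqq  (last char: 'q')
  sorted[2] = ppqr$rqprrrrqqqqpqqqp  (last char: 'p')
  sorted[3] = pqqqpppqr$rqprrrrqqqq  (last char: 'q')
  sorted[4] = pqr$rqprrrrqqqqpqqqpp  (last char: 'p')
  sorted[5] = prrrrqqqqpqqqpppqr$rq  (last char: 'q')
  sorted[6] = qpppqr$rqprrrrqqqqpqq  (last char: 'q')
  sorted[7] = qpqqqpppqr$rqprrrrqqq  (last char: 'q')
  sorted[8] = qprrrrqqqqpqqqpppqr$r  (last char: 'r')
  sorted[9] = qqpppqr$rqprrrrqqqqpq  (last char: 'q')
  sorted[10] = qqpqqqpppqr$rqprrrrqq  (last char: 'q')
  sorted[11] = qqqpppqr$rqprrrrqqqqp  (last char: 'p')
  sorted[12] = qqqpqqqpppqr$rqprrrrq  (last char: 'q')
  sorted[13] = qqqqpqqqpppqr$rqprrrr  (last char: 'r')
  sorted[14] = qr$rqprrrrqqqqpqqqppp  (last char: 'p')
  sorted[15] = r$rqprrrrqqqqpqqqpppq  (last char: 'q')
  sorted[16] = rqprrrrqqqqpqqqpppqr$  (last char: '$')
  sorted[17] = rqqqqpqqqpppqr$rqprrr  (last char: 'r')
  sorted[18] = rrqqqqpqqqpppqr$rqprr  (last char: 'r')
  sorted[19] = rrrqqqqpqqqpppqr$rqpr  (last char: 'r')
  sorted[20] = rrrrqqqqpqqqpppqr$rqp  (last char: 'p')
Last column: rqpqpqqqrqqpqrpq$rrrp
Original string S is at sorted index 16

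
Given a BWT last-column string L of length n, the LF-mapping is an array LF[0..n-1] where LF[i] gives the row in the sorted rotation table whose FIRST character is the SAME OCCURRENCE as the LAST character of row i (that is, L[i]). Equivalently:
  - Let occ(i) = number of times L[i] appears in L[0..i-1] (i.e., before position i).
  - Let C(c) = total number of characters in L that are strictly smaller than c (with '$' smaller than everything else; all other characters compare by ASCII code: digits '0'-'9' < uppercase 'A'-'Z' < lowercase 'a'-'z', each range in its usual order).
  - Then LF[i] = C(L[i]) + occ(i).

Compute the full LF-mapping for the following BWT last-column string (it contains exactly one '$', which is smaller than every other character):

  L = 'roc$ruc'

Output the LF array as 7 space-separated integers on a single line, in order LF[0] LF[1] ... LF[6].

Char counts: '$':1, 'c':2, 'o':1, 'r':2, 'u':1
C (first-col start): C('$')=0, C('c')=1, C('o')=3, C('r')=4, C('u')=6
L[0]='r': occ=0, LF[0]=C('r')+0=4+0=4
L[1]='o': occ=0, LF[1]=C('o')+0=3+0=3
L[2]='c': occ=0, LF[2]=C('c')+0=1+0=1
L[3]='$': occ=0, LF[3]=C('$')+0=0+0=0
L[4]='r': occ=1, LF[4]=C('r')+1=4+1=5
L[5]='u': occ=0, LF[5]=C('u')+0=6+0=6
L[6]='c': occ=1, LF[6]=C('c')+1=1+1=2

Answer: 4 3 1 0 5 6 2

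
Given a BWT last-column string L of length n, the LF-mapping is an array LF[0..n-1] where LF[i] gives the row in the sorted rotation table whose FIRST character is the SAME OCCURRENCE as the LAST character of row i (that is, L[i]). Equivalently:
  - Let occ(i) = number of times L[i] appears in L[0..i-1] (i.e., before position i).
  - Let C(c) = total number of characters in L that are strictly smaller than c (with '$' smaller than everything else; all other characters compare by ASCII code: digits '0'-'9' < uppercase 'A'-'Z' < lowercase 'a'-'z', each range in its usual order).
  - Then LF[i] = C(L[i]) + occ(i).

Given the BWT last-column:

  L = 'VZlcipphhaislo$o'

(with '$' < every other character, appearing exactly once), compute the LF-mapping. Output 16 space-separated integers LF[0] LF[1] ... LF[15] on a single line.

Answer: 1 2 9 4 7 13 14 5 6 3 8 15 10 11 0 12

Derivation:
Char counts: '$':1, 'V':1, 'Z':1, 'a':1, 'c':1, 'h':2, 'i':2, 'l':2, 'o':2, 'p':2, 's':1
C (first-col start): C('$')=0, C('V')=1, C('Z')=2, C('a')=3, C('c')=4, C('h')=5, C('i')=7, C('l')=9, C('o')=11, C('p')=13, C('s')=15
L[0]='V': occ=0, LF[0]=C('V')+0=1+0=1
L[1]='Z': occ=0, LF[1]=C('Z')+0=2+0=2
L[2]='l': occ=0, LF[2]=C('l')+0=9+0=9
L[3]='c': occ=0, LF[3]=C('c')+0=4+0=4
L[4]='i': occ=0, LF[4]=C('i')+0=7+0=7
L[5]='p': occ=0, LF[5]=C('p')+0=13+0=13
L[6]='p': occ=1, LF[6]=C('p')+1=13+1=14
L[7]='h': occ=0, LF[7]=C('h')+0=5+0=5
L[8]='h': occ=1, LF[8]=C('h')+1=5+1=6
L[9]='a': occ=0, LF[9]=C('a')+0=3+0=3
L[10]='i': occ=1, LF[10]=C('i')+1=7+1=8
L[11]='s': occ=0, LF[11]=C('s')+0=15+0=15
L[12]='l': occ=1, LF[12]=C('l')+1=9+1=10
L[13]='o': occ=0, LF[13]=C('o')+0=11+0=11
L[14]='$': occ=0, LF[14]=C('$')+0=0+0=0
L[15]='o': occ=1, LF[15]=C('o')+1=11+1=12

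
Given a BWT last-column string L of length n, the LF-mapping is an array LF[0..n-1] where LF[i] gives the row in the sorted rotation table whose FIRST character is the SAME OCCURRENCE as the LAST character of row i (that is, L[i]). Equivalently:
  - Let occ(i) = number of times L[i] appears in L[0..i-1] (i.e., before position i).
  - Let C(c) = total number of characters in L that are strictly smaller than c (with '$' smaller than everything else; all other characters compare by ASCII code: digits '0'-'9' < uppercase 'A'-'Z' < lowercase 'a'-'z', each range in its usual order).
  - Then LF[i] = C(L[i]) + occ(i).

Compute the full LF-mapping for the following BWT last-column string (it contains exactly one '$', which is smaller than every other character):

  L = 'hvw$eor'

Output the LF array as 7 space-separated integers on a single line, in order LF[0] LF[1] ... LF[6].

Char counts: '$':1, 'e':1, 'h':1, 'o':1, 'r':1, 'v':1, 'w':1
C (first-col start): C('$')=0, C('e')=1, C('h')=2, C('o')=3, C('r')=4, C('v')=5, C('w')=6
L[0]='h': occ=0, LF[0]=C('h')+0=2+0=2
L[1]='v': occ=0, LF[1]=C('v')+0=5+0=5
L[2]='w': occ=0, LF[2]=C('w')+0=6+0=6
L[3]='$': occ=0, LF[3]=C('$')+0=0+0=0
L[4]='e': occ=0, LF[4]=C('e')+0=1+0=1
L[5]='o': occ=0, LF[5]=C('o')+0=3+0=3
L[6]='r': occ=0, LF[6]=C('r')+0=4+0=4

Answer: 2 5 6 0 1 3 4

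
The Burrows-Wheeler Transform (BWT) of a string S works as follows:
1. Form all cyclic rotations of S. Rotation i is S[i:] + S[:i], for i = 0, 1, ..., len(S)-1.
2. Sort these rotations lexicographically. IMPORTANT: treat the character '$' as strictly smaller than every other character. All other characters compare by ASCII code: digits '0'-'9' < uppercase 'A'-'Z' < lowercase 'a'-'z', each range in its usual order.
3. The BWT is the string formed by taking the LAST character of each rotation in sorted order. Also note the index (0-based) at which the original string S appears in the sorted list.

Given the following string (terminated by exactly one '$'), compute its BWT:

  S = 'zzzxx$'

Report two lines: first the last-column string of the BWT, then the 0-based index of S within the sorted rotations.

Answer: xxzzz$
5

Derivation:
All 6 rotations (rotation i = S[i:]+S[:i]):
  rot[0] = zzzxx$
  rot[1] = zzxx$z
  rot[2] = zxx$zz
  rot[3] = xx$zzz
  rot[4] = x$zzzx
  rot[5] = $zzzxx
Sorted (with $ < everything):
  sorted[0] = $zzzxx  (last char: 'x')
  sorted[1] = x$zzzx  (last char: 'x')
  sorted[2] = xx$zzz  (last char: 'z')
  sorted[3] = zxx$zz  (last char: 'z')
  sorted[4] = zzxx$z  (last char: 'z')
  sorted[5] = zzzxx$  (last char: '$')
Last column: xxzzz$
Original string S is at sorted index 5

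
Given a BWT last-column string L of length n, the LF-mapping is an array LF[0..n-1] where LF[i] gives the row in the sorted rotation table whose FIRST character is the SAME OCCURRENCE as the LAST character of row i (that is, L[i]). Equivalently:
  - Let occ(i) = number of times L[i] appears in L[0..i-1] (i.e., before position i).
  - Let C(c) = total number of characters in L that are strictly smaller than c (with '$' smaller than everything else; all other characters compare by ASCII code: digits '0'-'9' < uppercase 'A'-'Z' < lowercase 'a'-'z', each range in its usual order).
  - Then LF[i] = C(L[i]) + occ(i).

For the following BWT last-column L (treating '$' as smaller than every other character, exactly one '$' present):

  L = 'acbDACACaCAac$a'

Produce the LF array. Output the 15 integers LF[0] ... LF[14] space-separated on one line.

Answer: 8 13 12 7 1 4 2 5 9 6 3 10 14 0 11

Derivation:
Char counts: '$':1, 'A':3, 'C':3, 'D':1, 'a':4, 'b':1, 'c':2
C (first-col start): C('$')=0, C('A')=1, C('C')=4, C('D')=7, C('a')=8, C('b')=12, C('c')=13
L[0]='a': occ=0, LF[0]=C('a')+0=8+0=8
L[1]='c': occ=0, LF[1]=C('c')+0=13+0=13
L[2]='b': occ=0, LF[2]=C('b')+0=12+0=12
L[3]='D': occ=0, LF[3]=C('D')+0=7+0=7
L[4]='A': occ=0, LF[4]=C('A')+0=1+0=1
L[5]='C': occ=0, LF[5]=C('C')+0=4+0=4
L[6]='A': occ=1, LF[6]=C('A')+1=1+1=2
L[7]='C': occ=1, LF[7]=C('C')+1=4+1=5
L[8]='a': occ=1, LF[8]=C('a')+1=8+1=9
L[9]='C': occ=2, LF[9]=C('C')+2=4+2=6
L[10]='A': occ=2, LF[10]=C('A')+2=1+2=3
L[11]='a': occ=2, LF[11]=C('a')+2=8+2=10
L[12]='c': occ=1, LF[12]=C('c')+1=13+1=14
L[13]='$': occ=0, LF[13]=C('$')+0=0+0=0
L[14]='a': occ=3, LF[14]=C('a')+3=8+3=11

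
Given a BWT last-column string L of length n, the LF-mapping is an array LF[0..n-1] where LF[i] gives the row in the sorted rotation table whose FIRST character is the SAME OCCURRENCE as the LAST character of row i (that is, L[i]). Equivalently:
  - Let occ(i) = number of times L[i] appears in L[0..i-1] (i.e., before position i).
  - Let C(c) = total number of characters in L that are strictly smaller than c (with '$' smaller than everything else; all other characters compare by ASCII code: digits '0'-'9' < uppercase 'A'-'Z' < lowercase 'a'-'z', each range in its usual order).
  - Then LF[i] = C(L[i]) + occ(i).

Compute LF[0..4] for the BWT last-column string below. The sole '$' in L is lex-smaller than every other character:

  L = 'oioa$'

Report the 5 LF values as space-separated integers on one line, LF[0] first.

Answer: 3 2 4 1 0

Derivation:
Char counts: '$':1, 'a':1, 'i':1, 'o':2
C (first-col start): C('$')=0, C('a')=1, C('i')=2, C('o')=3
L[0]='o': occ=0, LF[0]=C('o')+0=3+0=3
L[1]='i': occ=0, LF[1]=C('i')+0=2+0=2
L[2]='o': occ=1, LF[2]=C('o')+1=3+1=4
L[3]='a': occ=0, LF[3]=C('a')+0=1+0=1
L[4]='$': occ=0, LF[4]=C('$')+0=0+0=0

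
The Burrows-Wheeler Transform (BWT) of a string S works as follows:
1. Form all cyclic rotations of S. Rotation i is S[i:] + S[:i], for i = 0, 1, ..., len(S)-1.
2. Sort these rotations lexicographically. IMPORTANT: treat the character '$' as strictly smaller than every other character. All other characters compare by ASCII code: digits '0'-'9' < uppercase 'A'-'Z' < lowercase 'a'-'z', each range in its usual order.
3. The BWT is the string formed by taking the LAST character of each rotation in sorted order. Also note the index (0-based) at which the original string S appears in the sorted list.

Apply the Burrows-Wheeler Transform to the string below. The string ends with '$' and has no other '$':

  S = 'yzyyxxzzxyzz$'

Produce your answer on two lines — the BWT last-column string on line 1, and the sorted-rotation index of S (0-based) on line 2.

All 13 rotations (rotation i = S[i:]+S[:i]):
  rot[0] = yzyyxxzzxyzz$
  rot[1] = zyyxxzzxyzz$y
  rot[2] = yyxxzzxyzz$yz
  rot[3] = yxxzzxyzz$yzy
  rot[4] = xxzzxyzz$yzyy
  rot[5] = xzzxyzz$yzyyx
  rot[6] = zzxyzz$yzyyxx
  rot[7] = zxyzz$yzyyxxz
  rot[8] = xyzz$yzyyxxzz
  rot[9] = yzz$yzyyxxzzx
  rot[10] = zz$yzyyxxzzxy
  rot[11] = z$yzyyxxzzxyz
  rot[12] = $yzyyxxzzxyzz
Sorted (with $ < everything):
  sorted[0] = $yzyyxxzzxyzz  (last char: 'z')
  sorted[1] = xxzzxyzz$yzyy  (last char: 'y')
  sorted[2] = xyzz$yzyyxxzz  (last char: 'z')
  sorted[3] = xzzxyzz$yzyyx  (last char: 'x')
  sorted[4] = yxxzzxyzz$yzy  (last char: 'y')
  sorted[5] = yyxxzzxyzz$yz  (last char: 'z')
  sorted[6] = yzyyxxzzxyzz$  (last char: '$')
  sorted[7] = yzz$yzyyxxzzx  (last char: 'x')
  sorted[8] = z$yzyyxxzzxyz  (last char: 'z')
  sorted[9] = zxyzz$yzyyxxz  (last char: 'z')
  sorted[10] = zyyxxzzxyzz$y  (last char: 'y')
  sorted[11] = zz$yzyyxxzzxy  (last char: 'y')
  sorted[12] = zzxyzz$yzyyxx  (last char: 'x')
Last column: zyzxyz$xzzyyx
Original string S is at sorted index 6

Answer: zyzxyz$xzzyyx
6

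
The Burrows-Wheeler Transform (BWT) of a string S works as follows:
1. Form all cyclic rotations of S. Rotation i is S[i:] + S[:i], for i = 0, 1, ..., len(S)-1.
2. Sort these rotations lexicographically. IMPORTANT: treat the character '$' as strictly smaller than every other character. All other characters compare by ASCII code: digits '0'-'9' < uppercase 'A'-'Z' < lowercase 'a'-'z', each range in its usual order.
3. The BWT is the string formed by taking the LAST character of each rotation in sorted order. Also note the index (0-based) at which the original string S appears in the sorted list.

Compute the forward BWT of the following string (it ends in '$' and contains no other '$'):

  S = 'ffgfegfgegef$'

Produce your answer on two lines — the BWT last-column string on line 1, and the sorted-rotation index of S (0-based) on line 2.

All 13 rotations (rotation i = S[i:]+S[:i]):
  rot[0] = ffgfegfgegef$
  rot[1] = fgfegfgegef$f
  rot[2] = gfegfgegef$ff
  rot[3] = fegfgegef$ffg
  rot[4] = egfgegef$ffgf
  rot[5] = gfgegef$ffgfe
  rot[6] = fgegef$ffgfeg
  rot[7] = gegef$ffgfegf
  rot[8] = egef$ffgfegfg
  rot[9] = gef$ffgfegfge
  rot[10] = ef$ffgfegfgeg
  rot[11] = f$ffgfegfgege
  rot[12] = $ffgfegfgegef
Sorted (with $ < everything):
  sorted[0] = $ffgfegfgegef  (last char: 'f')
  sorted[1] = ef$ffgfegfgeg  (last char: 'g')
  sorted[2] = egef$ffgfegfg  (last char: 'g')
  sorted[3] = egfgegef$ffgf  (last char: 'f')
  sorted[4] = f$ffgfegfgege  (last char: 'e')
  sorted[5] = fegfgegef$ffg  (last char: 'g')
  sorted[6] = ffgfegfgegef$  (last char: '$')
  sorted[7] = fgegef$ffgfeg  (last char: 'g')
  sorted[8] = fgfegfgegef$f  (last char: 'f')
  sorted[9] = gef$ffgfegfge  (last char: 'e')
  sorted[10] = gegef$ffgfegf  (last char: 'f')
  sorted[11] = gfegfgegef$ff  (last char: 'f')
  sorted[12] = gfgegef$ffgfe  (last char: 'e')
Last column: fggfeg$gfeffe
Original string S is at sorted index 6

Answer: fggfeg$gfeffe
6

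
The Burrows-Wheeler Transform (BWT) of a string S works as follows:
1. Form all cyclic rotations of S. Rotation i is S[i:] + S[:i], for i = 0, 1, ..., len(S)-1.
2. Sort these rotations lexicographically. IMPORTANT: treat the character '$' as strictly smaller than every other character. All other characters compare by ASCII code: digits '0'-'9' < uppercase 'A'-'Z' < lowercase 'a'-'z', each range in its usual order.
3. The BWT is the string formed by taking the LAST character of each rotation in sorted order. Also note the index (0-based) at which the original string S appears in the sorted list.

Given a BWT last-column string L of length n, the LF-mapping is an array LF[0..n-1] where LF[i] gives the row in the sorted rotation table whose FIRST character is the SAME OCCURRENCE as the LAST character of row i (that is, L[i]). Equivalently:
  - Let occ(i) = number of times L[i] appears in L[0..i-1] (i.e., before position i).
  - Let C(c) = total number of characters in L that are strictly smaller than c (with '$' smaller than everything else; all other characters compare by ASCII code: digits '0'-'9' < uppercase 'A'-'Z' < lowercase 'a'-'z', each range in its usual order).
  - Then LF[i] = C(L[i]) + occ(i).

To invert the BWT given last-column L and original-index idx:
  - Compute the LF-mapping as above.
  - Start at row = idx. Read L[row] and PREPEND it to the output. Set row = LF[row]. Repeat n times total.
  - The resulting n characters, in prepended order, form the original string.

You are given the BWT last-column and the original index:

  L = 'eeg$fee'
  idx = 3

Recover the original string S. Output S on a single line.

Answer: efegee$

Derivation:
LF mapping: 1 2 6 0 5 3 4
Walk LF starting at row 3, prepending L[row]:
  step 1: row=3, L[3]='$', prepend. Next row=LF[3]=0
  step 2: row=0, L[0]='e', prepend. Next row=LF[0]=1
  step 3: row=1, L[1]='e', prepend. Next row=LF[1]=2
  step 4: row=2, L[2]='g', prepend. Next row=LF[2]=6
  step 5: row=6, L[6]='e', prepend. Next row=LF[6]=4
  step 6: row=4, L[4]='f', prepend. Next row=LF[4]=5
  step 7: row=5, L[5]='e', prepend. Next row=LF[5]=3
Reversed output: efegee$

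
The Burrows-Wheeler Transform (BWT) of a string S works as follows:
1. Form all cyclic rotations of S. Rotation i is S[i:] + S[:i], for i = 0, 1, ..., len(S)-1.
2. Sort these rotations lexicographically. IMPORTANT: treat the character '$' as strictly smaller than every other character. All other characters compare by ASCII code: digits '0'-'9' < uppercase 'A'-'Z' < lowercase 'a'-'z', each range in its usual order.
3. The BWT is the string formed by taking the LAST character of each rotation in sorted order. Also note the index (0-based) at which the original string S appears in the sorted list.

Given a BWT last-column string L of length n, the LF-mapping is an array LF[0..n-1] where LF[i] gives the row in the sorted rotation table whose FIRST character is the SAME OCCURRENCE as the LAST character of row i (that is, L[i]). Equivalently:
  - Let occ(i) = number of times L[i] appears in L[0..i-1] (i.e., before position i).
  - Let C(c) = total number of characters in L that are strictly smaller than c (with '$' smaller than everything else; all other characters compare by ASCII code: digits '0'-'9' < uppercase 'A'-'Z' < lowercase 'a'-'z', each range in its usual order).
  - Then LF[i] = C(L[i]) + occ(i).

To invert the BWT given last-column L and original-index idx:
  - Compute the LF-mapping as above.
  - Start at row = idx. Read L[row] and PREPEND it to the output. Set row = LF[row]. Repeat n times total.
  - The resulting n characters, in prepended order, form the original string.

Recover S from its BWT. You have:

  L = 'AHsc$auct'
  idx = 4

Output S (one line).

LF mapping: 1 2 6 4 0 3 8 5 7
Walk LF starting at row 4, prepending L[row]:
  step 1: row=4, L[4]='$', prepend. Next row=LF[4]=0
  step 2: row=0, L[0]='A', prepend. Next row=LF[0]=1
  step 3: row=1, L[1]='H', prepend. Next row=LF[1]=2
  step 4: row=2, L[2]='s', prepend. Next row=LF[2]=6
  step 5: row=6, L[6]='u', prepend. Next row=LF[6]=8
  step 6: row=8, L[8]='t', prepend. Next row=LF[8]=7
  step 7: row=7, L[7]='c', prepend. Next row=LF[7]=5
  step 8: row=5, L[5]='a', prepend. Next row=LF[5]=3
  step 9: row=3, L[3]='c', prepend. Next row=LF[3]=4
Reversed output: cactusHA$

Answer: cactusHA$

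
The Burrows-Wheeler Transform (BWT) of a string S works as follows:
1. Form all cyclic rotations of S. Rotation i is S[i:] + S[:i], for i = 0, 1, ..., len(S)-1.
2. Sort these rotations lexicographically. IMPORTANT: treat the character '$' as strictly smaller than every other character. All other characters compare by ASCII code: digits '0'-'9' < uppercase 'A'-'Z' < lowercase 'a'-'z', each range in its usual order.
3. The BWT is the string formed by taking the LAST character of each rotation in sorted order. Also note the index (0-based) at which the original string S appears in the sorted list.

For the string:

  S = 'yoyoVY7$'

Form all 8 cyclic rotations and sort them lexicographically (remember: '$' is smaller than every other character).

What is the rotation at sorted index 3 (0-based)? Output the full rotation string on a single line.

All 8 rotations (rotation i = S[i:]+S[:i]):
  rot[0] = yoyoVY7$
  rot[1] = oyoVY7$y
  rot[2] = yoVY7$yo
  rot[3] = oVY7$yoy
  rot[4] = VY7$yoyo
  rot[5] = Y7$yoyoV
  rot[6] = 7$yoyoVY
  rot[7] = $yoyoVY7
Sorted (with $ < everything):
  sorted[0] = $yoyoVY7
  sorted[1] = 7$yoyoVY
  sorted[2] = VY7$yoyo
  sorted[3] = Y7$yoyoV
  sorted[4] = oVY7$yoy
  sorted[5] = oyoVY7$y
  sorted[6] = yoVY7$yo
  sorted[7] = yoyoVY7$
sorted[3] = Y7$yoyoV

Answer: Y7$yoyoV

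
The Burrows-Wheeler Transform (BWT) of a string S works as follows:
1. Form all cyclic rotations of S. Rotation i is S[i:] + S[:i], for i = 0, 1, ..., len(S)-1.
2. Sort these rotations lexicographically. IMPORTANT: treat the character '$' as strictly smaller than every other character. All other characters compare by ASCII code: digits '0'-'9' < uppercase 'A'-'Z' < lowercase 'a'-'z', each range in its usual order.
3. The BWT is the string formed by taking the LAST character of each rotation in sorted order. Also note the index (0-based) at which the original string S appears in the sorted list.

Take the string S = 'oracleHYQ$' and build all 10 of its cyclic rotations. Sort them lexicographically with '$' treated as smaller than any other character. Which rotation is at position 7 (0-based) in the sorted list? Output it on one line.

All 10 rotations (rotation i = S[i:]+S[:i]):
  rot[0] = oracleHYQ$
  rot[1] = racleHYQ$o
  rot[2] = acleHYQ$or
  rot[3] = cleHYQ$ora
  rot[4] = leHYQ$orac
  rot[5] = eHYQ$oracl
  rot[6] = HYQ$oracle
  rot[7] = YQ$oracleH
  rot[8] = Q$oracleHY
  rot[9] = $oracleHYQ
Sorted (with $ < everything):
  sorted[0] = $oracleHYQ
  sorted[1] = HYQ$oracle
  sorted[2] = Q$oracleHY
  sorted[3] = YQ$oracleH
  sorted[4] = acleHYQ$or
  sorted[5] = cleHYQ$ora
  sorted[6] = eHYQ$oracl
  sorted[7] = leHYQ$orac
  sorted[8] = oracleHYQ$
  sorted[9] = racleHYQ$o
sorted[7] = leHYQ$orac

Answer: leHYQ$orac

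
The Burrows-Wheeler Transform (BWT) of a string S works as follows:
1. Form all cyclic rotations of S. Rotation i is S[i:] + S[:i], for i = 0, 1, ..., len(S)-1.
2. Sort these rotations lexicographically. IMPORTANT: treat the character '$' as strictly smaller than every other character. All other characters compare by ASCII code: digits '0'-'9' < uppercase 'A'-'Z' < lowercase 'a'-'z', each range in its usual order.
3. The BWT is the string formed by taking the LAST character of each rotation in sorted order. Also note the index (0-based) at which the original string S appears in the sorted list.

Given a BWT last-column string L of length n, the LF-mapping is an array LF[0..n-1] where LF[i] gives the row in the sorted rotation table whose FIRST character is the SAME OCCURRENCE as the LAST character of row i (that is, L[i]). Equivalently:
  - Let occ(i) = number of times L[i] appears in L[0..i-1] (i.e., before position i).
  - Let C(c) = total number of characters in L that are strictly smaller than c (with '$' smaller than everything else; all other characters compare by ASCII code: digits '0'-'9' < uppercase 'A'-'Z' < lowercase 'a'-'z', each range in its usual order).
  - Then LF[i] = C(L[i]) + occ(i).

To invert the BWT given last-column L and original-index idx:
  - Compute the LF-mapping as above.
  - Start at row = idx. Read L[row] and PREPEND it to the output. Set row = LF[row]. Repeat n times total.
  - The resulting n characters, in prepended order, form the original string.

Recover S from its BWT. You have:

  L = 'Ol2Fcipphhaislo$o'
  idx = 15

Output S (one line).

Answer: philosophical2FO$

Derivation:
LF mapping: 3 10 1 2 5 8 14 15 6 7 4 9 16 11 12 0 13
Walk LF starting at row 15, prepending L[row]:
  step 1: row=15, L[15]='$', prepend. Next row=LF[15]=0
  step 2: row=0, L[0]='O', prepend. Next row=LF[0]=3
  step 3: row=3, L[3]='F', prepend. Next row=LF[3]=2
  step 4: row=2, L[2]='2', prepend. Next row=LF[2]=1
  step 5: row=1, L[1]='l', prepend. Next row=LF[1]=10
  step 6: row=10, L[10]='a', prepend. Next row=LF[10]=4
  step 7: row=4, L[4]='c', prepend. Next row=LF[4]=5
  step 8: row=5, L[5]='i', prepend. Next row=LF[5]=8
  step 9: row=8, L[8]='h', prepend. Next row=LF[8]=6
  step 10: row=6, L[6]='p', prepend. Next row=LF[6]=14
  step 11: row=14, L[14]='o', prepend. Next row=LF[14]=12
  step 12: row=12, L[12]='s', prepend. Next row=LF[12]=16
  step 13: row=16, L[16]='o', prepend. Next row=LF[16]=13
  step 14: row=13, L[13]='l', prepend. Next row=LF[13]=11
  step 15: row=11, L[11]='i', prepend. Next row=LF[11]=9
  step 16: row=9, L[9]='h', prepend. Next row=LF[9]=7
  step 17: row=7, L[7]='p', prepend. Next row=LF[7]=15
Reversed output: philosophical2FO$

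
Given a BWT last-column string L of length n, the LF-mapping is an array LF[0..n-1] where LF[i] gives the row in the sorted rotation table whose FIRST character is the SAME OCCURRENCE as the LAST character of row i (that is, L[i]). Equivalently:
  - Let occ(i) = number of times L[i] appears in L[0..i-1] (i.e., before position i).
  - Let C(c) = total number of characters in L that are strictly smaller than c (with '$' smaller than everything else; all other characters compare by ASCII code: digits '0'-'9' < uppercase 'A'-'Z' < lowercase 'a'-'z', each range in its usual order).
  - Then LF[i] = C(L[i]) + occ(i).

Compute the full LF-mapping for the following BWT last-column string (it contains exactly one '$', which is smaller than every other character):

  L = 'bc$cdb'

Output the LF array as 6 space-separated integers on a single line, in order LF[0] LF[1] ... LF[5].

Answer: 1 3 0 4 5 2

Derivation:
Char counts: '$':1, 'b':2, 'c':2, 'd':1
C (first-col start): C('$')=0, C('b')=1, C('c')=3, C('d')=5
L[0]='b': occ=0, LF[0]=C('b')+0=1+0=1
L[1]='c': occ=0, LF[1]=C('c')+0=3+0=3
L[2]='$': occ=0, LF[2]=C('$')+0=0+0=0
L[3]='c': occ=1, LF[3]=C('c')+1=3+1=4
L[4]='d': occ=0, LF[4]=C('d')+0=5+0=5
L[5]='b': occ=1, LF[5]=C('b')+1=1+1=2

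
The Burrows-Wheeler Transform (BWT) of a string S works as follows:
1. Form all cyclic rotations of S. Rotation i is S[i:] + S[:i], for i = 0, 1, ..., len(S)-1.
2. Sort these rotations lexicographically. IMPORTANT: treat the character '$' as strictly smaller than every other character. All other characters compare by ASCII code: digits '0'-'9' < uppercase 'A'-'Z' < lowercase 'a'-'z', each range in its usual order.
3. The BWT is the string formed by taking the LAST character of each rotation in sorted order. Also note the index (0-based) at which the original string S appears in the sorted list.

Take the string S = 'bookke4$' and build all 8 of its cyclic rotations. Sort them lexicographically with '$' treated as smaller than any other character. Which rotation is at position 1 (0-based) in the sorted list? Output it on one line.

Answer: 4$bookke

Derivation:
All 8 rotations (rotation i = S[i:]+S[:i]):
  rot[0] = bookke4$
  rot[1] = ookke4$b
  rot[2] = okke4$bo
  rot[3] = kke4$boo
  rot[4] = ke4$book
  rot[5] = e4$bookk
  rot[6] = 4$bookke
  rot[7] = $bookke4
Sorted (with $ < everything):
  sorted[0] = $bookke4
  sorted[1] = 4$bookke
  sorted[2] = bookke4$
  sorted[3] = e4$bookk
  sorted[4] = ke4$book
  sorted[5] = kke4$boo
  sorted[6] = okke4$bo
  sorted[7] = ookke4$b
sorted[1] = 4$bookke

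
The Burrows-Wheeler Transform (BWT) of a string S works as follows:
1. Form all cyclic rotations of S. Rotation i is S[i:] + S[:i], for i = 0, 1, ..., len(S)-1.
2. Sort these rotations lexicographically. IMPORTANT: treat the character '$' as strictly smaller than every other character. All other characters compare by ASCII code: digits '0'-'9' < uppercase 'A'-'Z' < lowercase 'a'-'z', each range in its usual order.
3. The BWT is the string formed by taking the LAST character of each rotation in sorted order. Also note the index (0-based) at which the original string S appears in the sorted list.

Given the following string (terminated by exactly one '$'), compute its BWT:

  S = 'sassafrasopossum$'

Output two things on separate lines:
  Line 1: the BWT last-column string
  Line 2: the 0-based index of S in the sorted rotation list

All 17 rotations (rotation i = S[i:]+S[:i]):
  rot[0] = sassafrasopossum$
  rot[1] = assafrasopossum$s
  rot[2] = ssafrasopossum$sa
  rot[3] = safrasopossum$sas
  rot[4] = afrasopossum$sass
  rot[5] = frasopossum$sassa
  rot[6] = rasopossum$sassaf
  rot[7] = asopossum$sassafr
  rot[8] = sopossum$sassafra
  rot[9] = opossum$sassafras
  rot[10] = possum$sassafraso
  rot[11] = ossum$sassafrasop
  rot[12] = ssum$sassafrasopo
  rot[13] = sum$sassafrasopos
  rot[14] = um$sassafrasoposs
  rot[15] = m$sassafrasopossu
  rot[16] = $sassafrasopossum
Sorted (with $ < everything):
  sorted[0] = $sassafrasopossum  (last char: 'm')
  sorted[1] = afrasopossum$sass  (last char: 's')
  sorted[2] = asopossum$sassafr  (last char: 'r')
  sorted[3] = assafrasopossum$s  (last char: 's')
  sorted[4] = frasopossum$sassa  (last char: 'a')
  sorted[5] = m$sassafrasopossu  (last char: 'u')
  sorted[6] = opossum$sassafras  (last char: 's')
  sorted[7] = ossum$sassafrasop  (last char: 'p')
  sorted[8] = possum$sassafraso  (last char: 'o')
  sorted[9] = rasopossum$sassaf  (last char: 'f')
  sorted[10] = safrasopossum$sas  (last char: 's')
  sorted[11] = sassafrasopossum$  (last char: '$')
  sorted[12] = sopossum$sassafra  (last char: 'a')
  sorted[13] = ssafrasopossum$sa  (last char: 'a')
  sorted[14] = ssum$sassafrasopo  (last char: 'o')
  sorted[15] = sum$sassafrasopos  (last char: 's')
  sorted[16] = um$sassafrasoposs  (last char: 's')
Last column: msrsauspofs$aaoss
Original string S is at sorted index 11

Answer: msrsauspofs$aaoss
11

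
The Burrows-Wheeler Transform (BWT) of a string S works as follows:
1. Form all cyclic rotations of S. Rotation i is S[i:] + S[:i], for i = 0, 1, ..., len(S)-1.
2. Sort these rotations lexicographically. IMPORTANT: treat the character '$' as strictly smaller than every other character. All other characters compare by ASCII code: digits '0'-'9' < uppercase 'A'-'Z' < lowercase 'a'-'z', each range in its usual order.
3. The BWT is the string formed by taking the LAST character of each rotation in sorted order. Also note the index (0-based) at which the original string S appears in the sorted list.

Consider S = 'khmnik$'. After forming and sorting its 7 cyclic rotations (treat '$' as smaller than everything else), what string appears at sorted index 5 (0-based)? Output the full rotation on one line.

Answer: mnik$kh

Derivation:
All 7 rotations (rotation i = S[i:]+S[:i]):
  rot[0] = khmnik$
  rot[1] = hmnik$k
  rot[2] = mnik$kh
  rot[3] = nik$khm
  rot[4] = ik$khmn
  rot[5] = k$khmni
  rot[6] = $khmnik
Sorted (with $ < everything):
  sorted[0] = $khmnik
  sorted[1] = hmnik$k
  sorted[2] = ik$khmn
  sorted[3] = k$khmni
  sorted[4] = khmnik$
  sorted[5] = mnik$kh
  sorted[6] = nik$khm
sorted[5] = mnik$kh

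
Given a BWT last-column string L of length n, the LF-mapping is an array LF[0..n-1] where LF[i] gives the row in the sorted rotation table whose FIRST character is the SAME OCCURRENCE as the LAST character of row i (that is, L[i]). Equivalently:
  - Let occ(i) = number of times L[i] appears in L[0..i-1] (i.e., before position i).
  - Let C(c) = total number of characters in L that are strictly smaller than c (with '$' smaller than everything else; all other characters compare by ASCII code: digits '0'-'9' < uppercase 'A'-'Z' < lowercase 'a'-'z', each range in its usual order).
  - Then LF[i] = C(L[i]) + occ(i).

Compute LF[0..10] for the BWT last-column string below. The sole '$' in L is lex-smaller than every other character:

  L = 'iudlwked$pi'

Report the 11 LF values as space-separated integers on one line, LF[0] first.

Char counts: '$':1, 'd':2, 'e':1, 'i':2, 'k':1, 'l':1, 'p':1, 'u':1, 'w':1
C (first-col start): C('$')=0, C('d')=1, C('e')=3, C('i')=4, C('k')=6, C('l')=7, C('p')=8, C('u')=9, C('w')=10
L[0]='i': occ=0, LF[0]=C('i')+0=4+0=4
L[1]='u': occ=0, LF[1]=C('u')+0=9+0=9
L[2]='d': occ=0, LF[2]=C('d')+0=1+0=1
L[3]='l': occ=0, LF[3]=C('l')+0=7+0=7
L[4]='w': occ=0, LF[4]=C('w')+0=10+0=10
L[5]='k': occ=0, LF[5]=C('k')+0=6+0=6
L[6]='e': occ=0, LF[6]=C('e')+0=3+0=3
L[7]='d': occ=1, LF[7]=C('d')+1=1+1=2
L[8]='$': occ=0, LF[8]=C('$')+0=0+0=0
L[9]='p': occ=0, LF[9]=C('p')+0=8+0=8
L[10]='i': occ=1, LF[10]=C('i')+1=4+1=5

Answer: 4 9 1 7 10 6 3 2 0 8 5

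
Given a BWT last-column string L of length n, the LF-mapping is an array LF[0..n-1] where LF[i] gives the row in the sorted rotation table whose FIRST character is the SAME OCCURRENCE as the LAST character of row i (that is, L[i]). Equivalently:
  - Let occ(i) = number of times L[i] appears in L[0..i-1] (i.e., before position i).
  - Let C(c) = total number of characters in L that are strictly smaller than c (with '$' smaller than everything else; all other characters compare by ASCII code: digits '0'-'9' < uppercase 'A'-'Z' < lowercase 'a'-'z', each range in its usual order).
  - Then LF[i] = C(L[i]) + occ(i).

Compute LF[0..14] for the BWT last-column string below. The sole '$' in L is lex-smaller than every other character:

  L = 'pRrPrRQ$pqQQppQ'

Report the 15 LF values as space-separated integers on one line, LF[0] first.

Char counts: '$':1, 'P':1, 'Q':4, 'R':2, 'p':4, 'q':1, 'r':2
C (first-col start): C('$')=0, C('P')=1, C('Q')=2, C('R')=6, C('p')=8, C('q')=12, C('r')=13
L[0]='p': occ=0, LF[0]=C('p')+0=8+0=8
L[1]='R': occ=0, LF[1]=C('R')+0=6+0=6
L[2]='r': occ=0, LF[2]=C('r')+0=13+0=13
L[3]='P': occ=0, LF[3]=C('P')+0=1+0=1
L[4]='r': occ=1, LF[4]=C('r')+1=13+1=14
L[5]='R': occ=1, LF[5]=C('R')+1=6+1=7
L[6]='Q': occ=0, LF[6]=C('Q')+0=2+0=2
L[7]='$': occ=0, LF[7]=C('$')+0=0+0=0
L[8]='p': occ=1, LF[8]=C('p')+1=8+1=9
L[9]='q': occ=0, LF[9]=C('q')+0=12+0=12
L[10]='Q': occ=1, LF[10]=C('Q')+1=2+1=3
L[11]='Q': occ=2, LF[11]=C('Q')+2=2+2=4
L[12]='p': occ=2, LF[12]=C('p')+2=8+2=10
L[13]='p': occ=3, LF[13]=C('p')+3=8+3=11
L[14]='Q': occ=3, LF[14]=C('Q')+3=2+3=5

Answer: 8 6 13 1 14 7 2 0 9 12 3 4 10 11 5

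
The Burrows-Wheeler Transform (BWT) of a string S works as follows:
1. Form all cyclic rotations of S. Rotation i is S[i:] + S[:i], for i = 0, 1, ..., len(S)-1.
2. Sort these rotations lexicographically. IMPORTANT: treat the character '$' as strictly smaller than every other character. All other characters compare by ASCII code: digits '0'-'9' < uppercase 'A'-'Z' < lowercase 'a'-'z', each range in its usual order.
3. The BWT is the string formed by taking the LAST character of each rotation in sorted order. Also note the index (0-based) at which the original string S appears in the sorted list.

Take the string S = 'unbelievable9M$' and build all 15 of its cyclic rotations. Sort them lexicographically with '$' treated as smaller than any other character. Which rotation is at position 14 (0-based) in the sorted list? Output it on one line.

Answer: vable9M$unbelie

Derivation:
All 15 rotations (rotation i = S[i:]+S[:i]):
  rot[0] = unbelievable9M$
  rot[1] = nbelievable9M$u
  rot[2] = believable9M$un
  rot[3] = elievable9M$unb
  rot[4] = lievable9M$unbe
  rot[5] = ievable9M$unbel
  rot[6] = evable9M$unbeli
  rot[7] = vable9M$unbelie
  rot[8] = able9M$unbeliev
  rot[9] = ble9M$unbelieva
  rot[10] = le9M$unbelievab
  rot[11] = e9M$unbelievabl
  rot[12] = 9M$unbelievable
  rot[13] = M$unbelievable9
  rot[14] = $unbelievable9M
Sorted (with $ < everything):
  sorted[0] = $unbelievable9M
  sorted[1] = 9M$unbelievable
  sorted[2] = M$unbelievable9
  sorted[3] = able9M$unbeliev
  sorted[4] = believable9M$un
  sorted[5] = ble9M$unbelieva
  sorted[6] = e9M$unbelievabl
  sorted[7] = elievable9M$unb
  sorted[8] = evable9M$unbeli
  sorted[9] = ievable9M$unbel
  sorted[10] = le9M$unbelievab
  sorted[11] = lievable9M$unbe
  sorted[12] = nbelievable9M$u
  sorted[13] = unbelievable9M$
  sorted[14] = vable9M$unbelie
sorted[14] = vable9M$unbelie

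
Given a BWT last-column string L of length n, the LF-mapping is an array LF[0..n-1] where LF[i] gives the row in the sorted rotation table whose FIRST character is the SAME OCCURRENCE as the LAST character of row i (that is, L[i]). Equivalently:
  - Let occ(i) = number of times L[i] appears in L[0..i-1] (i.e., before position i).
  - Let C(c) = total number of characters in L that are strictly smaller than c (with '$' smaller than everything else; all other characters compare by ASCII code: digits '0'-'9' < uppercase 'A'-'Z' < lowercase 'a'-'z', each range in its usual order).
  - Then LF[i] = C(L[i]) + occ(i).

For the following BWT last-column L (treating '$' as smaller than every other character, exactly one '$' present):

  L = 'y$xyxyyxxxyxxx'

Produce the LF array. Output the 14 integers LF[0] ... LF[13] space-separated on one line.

Answer: 9 0 1 10 2 11 12 3 4 5 13 6 7 8

Derivation:
Char counts: '$':1, 'x':8, 'y':5
C (first-col start): C('$')=0, C('x')=1, C('y')=9
L[0]='y': occ=0, LF[0]=C('y')+0=9+0=9
L[1]='$': occ=0, LF[1]=C('$')+0=0+0=0
L[2]='x': occ=0, LF[2]=C('x')+0=1+0=1
L[3]='y': occ=1, LF[3]=C('y')+1=9+1=10
L[4]='x': occ=1, LF[4]=C('x')+1=1+1=2
L[5]='y': occ=2, LF[5]=C('y')+2=9+2=11
L[6]='y': occ=3, LF[6]=C('y')+3=9+3=12
L[7]='x': occ=2, LF[7]=C('x')+2=1+2=3
L[8]='x': occ=3, LF[8]=C('x')+3=1+3=4
L[9]='x': occ=4, LF[9]=C('x')+4=1+4=5
L[10]='y': occ=4, LF[10]=C('y')+4=9+4=13
L[11]='x': occ=5, LF[11]=C('x')+5=1+5=6
L[12]='x': occ=6, LF[12]=C('x')+6=1+6=7
L[13]='x': occ=7, LF[13]=C('x')+7=1+7=8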